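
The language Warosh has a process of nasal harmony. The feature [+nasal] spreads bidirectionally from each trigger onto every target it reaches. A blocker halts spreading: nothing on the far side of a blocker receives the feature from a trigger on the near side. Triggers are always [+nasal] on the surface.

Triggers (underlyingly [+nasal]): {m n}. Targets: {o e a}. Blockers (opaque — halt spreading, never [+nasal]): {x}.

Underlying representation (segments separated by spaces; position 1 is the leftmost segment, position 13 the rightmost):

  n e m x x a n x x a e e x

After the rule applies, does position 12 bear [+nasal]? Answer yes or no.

From /n/ at 1 rightward: 2 /e/ → [+nasal]; 3 /m/ is itself a trigger — this domain ends here.
From /n/ at 1 leftward: word edge.
From /m/ at 3 rightward: 4 /x/ blocks.
From /m/ at 3 leftward: 2 /e/ → [+nasal]; 1 /n/ is itself a trigger — this domain ends here.
From /n/ at 7 rightward: 8 /x/ blocks.
From /n/ at 7 leftward: 6 /a/ → [+nasal]; 5 /x/ blocks.
Targets with no active source: positions 10 11 12 stay [-nasal].
[+nasal] positions on the surface: 1 2 3 6 7.

no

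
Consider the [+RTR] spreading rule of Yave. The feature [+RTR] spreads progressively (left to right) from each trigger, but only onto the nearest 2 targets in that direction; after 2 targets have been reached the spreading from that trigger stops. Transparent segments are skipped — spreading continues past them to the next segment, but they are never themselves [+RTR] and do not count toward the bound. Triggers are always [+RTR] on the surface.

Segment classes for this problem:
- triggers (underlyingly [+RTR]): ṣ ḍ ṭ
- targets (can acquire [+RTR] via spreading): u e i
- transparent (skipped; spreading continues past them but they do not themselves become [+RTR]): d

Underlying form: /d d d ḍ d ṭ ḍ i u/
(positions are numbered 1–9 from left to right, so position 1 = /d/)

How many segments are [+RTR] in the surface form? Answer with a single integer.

5

From /ḍ/ at 4 rightward: 5 /d/ transparent; 6 /ṭ/ is itself a trigger — this domain ends here.
From /ṭ/ at 6 rightward: 7 /ḍ/ is itself a trigger — this domain ends here.
From /ḍ/ at 7 rightward: 8 /i/ → [+RTR]; 9 /u/ → [+RTR]; bound reached.
[+RTR] positions on the surface: 4 6 7 8 9.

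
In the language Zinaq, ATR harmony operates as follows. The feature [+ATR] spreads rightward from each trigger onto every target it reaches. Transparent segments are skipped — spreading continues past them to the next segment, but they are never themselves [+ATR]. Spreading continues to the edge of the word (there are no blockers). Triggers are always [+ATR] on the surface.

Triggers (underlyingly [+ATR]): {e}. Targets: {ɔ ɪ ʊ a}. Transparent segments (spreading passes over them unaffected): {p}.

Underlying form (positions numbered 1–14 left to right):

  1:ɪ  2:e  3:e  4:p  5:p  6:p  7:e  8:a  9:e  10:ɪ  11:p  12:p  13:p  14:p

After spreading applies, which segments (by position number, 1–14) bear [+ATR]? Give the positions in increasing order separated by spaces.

2 3 7 8 9 10

From /e/ at 2 rightward: 3 /e/ is itself a trigger — this domain ends here.
From /e/ at 3 rightward: 4 /p/ transparent; 5 /p/ transparent; 6 /p/ transparent; 7 /e/ is itself a trigger — this domain ends here.
From /e/ at 7 rightward: 8 /a/ → [+ATR]; 9 /e/ is itself a trigger — this domain ends here.
From /e/ at 9 rightward: 10 /ɪ/ → [+ATR]; 11 /p/ transparent; 12 /p/ transparent; 13 /p/ transparent; 14 /p/ transparent; word edge.
Target with no active source: position 1 stays [-ATR].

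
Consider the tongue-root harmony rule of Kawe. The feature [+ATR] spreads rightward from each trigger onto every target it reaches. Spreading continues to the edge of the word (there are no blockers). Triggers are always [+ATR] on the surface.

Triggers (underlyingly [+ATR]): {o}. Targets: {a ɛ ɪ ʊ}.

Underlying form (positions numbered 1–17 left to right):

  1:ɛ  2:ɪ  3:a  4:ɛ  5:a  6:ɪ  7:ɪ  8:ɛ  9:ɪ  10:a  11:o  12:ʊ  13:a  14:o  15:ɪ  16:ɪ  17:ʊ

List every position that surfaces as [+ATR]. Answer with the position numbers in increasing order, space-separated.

From /o/ at 11 rightward: 12 /ʊ/ → [+ATR]; 13 /a/ → [+ATR]; 14 /o/ is itself a trigger — this domain ends here.
From /o/ at 14 rightward: 15 /ɪ/ → [+ATR]; 16 /ɪ/ → [+ATR]; 17 /ʊ/ → [+ATR]; word edge.
Targets with no active source: positions 1 2 3 4 5 6 7 8 9 10 stay [-ATR].

11 12 13 14 15 16 17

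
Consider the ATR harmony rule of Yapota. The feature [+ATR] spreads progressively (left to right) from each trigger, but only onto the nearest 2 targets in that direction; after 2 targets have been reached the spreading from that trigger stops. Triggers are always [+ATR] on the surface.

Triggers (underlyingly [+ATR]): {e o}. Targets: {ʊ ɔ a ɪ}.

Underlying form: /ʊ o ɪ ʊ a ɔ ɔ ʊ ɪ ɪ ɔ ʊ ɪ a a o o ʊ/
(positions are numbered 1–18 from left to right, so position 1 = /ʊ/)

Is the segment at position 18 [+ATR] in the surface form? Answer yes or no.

From /o/ at 2 rightward: 3 /ɪ/ → [+ATR]; 4 /ʊ/ → [+ATR]; bound reached.
From /o/ at 16 rightward: 17 /o/ is itself a trigger — this domain ends here.
From /o/ at 17 rightward: 18 /ʊ/ → [+ATR]; word edge.
Targets with no active source: positions 1 5 6 7 8 9 10 11 12 13 14 15 stay [-ATR].
[+ATR] positions on the surface: 2 3 4 16 17 18.

yes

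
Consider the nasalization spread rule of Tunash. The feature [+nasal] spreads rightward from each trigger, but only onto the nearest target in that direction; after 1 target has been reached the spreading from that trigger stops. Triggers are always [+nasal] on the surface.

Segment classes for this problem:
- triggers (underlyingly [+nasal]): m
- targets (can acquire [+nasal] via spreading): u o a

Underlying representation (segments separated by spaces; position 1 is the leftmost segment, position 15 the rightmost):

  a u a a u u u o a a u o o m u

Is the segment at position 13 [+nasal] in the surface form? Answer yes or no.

From /m/ at 14 rightward: 15 /u/ → [+nasal]; bound reached.
Targets with no active source: positions 1 2 3 4 5 6 7 8 9 10 11 12 13 stay [-nasal].
[+nasal] positions on the surface: 14 15.

no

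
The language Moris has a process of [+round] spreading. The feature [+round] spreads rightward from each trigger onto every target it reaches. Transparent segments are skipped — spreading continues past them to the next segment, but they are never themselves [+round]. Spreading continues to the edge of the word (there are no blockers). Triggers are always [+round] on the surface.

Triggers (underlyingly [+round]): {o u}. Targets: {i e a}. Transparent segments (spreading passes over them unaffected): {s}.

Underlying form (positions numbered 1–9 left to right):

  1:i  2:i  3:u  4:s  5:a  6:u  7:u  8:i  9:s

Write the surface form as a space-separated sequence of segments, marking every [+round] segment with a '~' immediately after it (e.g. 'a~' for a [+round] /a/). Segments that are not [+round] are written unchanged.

i i u~ s a~ u~ u~ i~ s

From /u/ at 3 rightward: 4 /s/ transparent; 5 /a/ → [+round]; 6 /u/ is itself a trigger — this domain ends here.
From /u/ at 6 rightward: 7 /u/ is itself a trigger — this domain ends here.
From /u/ at 7 rightward: 8 /i/ → [+round]; 9 /s/ transparent; word edge.
Targets with no active source: positions 1 2 stay [-round].
[+round] positions on the surface: 3 5 6 7 8.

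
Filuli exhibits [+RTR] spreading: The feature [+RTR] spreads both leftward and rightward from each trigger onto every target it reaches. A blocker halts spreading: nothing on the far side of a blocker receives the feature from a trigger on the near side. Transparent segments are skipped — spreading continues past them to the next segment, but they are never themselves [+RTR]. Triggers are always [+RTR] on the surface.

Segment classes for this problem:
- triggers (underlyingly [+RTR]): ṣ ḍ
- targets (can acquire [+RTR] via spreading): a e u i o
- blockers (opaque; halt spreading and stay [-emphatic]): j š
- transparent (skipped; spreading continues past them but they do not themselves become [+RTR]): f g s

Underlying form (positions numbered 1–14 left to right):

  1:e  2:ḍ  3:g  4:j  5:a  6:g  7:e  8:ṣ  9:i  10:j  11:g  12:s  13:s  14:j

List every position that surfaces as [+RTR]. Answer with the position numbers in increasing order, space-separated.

From /ḍ/ at 2 rightward: 3 /g/ transparent; 4 /j/ blocks.
From /ḍ/ at 2 leftward: 1 /e/ → [+RTR]; word edge.
From /ṣ/ at 8 rightward: 9 /i/ → [+RTR]; 10 /j/ blocks.
From /ṣ/ at 8 leftward: 7 /e/ → [+RTR]; 6 /g/ transparent; 5 /a/ → [+RTR]; 4 /j/ blocks.

1 2 5 7 8 9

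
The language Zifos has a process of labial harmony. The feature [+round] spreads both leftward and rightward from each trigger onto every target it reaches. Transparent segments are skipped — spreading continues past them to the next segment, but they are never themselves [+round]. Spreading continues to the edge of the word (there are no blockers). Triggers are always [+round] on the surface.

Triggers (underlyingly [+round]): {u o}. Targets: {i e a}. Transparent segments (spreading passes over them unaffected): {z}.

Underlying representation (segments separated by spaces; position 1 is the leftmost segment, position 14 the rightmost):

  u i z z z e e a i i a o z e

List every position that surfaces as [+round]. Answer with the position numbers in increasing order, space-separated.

From /u/ at 1 rightward: 2 /i/ → [+round]; 3 /z/ transparent; 4 /z/ transparent; 5 /z/ transparent; 6 /e/ → [+round]; 7 /e/ → [+round]; 8 /a/ → [+round]; 9 /i/ → [+round]; 10 /i/ → [+round]; 11 /a/ → [+round]; 12 /o/ is itself a trigger — this domain ends here.
From /u/ at 1 leftward: word edge.
From /o/ at 12 rightward: 13 /z/ transparent; 14 /e/ → [+round]; word edge.
From /o/ at 12 leftward: 11 /a/ → [+round]; 10 /i/ → [+round]; 9 /i/ → [+round]; 8 /a/ → [+round]; 7 /e/ → [+round]; 6 /e/ → [+round]; 5 /z/ transparent; 4 /z/ transparent; 3 /z/ transparent; 2 /i/ → [+round]; 1 /u/ is itself a trigger — this domain ends here.

1 2 6 7 8 9 10 11 12 14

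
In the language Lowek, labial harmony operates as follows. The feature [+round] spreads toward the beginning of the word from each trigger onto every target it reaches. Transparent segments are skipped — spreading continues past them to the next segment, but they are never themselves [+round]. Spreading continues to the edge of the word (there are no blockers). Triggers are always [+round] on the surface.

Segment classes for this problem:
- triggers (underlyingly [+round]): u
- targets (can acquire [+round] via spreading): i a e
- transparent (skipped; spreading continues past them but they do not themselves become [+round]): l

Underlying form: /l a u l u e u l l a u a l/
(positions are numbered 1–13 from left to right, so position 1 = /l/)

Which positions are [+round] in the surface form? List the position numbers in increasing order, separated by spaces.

From /u/ at 3 leftward: 2 /a/ → [+round]; 1 /l/ transparent; word edge.
From /u/ at 5 leftward: 4 /l/ transparent; 3 /u/ is itself a trigger — this domain ends here.
From /u/ at 7 leftward: 6 /e/ → [+round]; 5 /u/ is itself a trigger — this domain ends here.
From /u/ at 11 leftward: 10 /a/ → [+round]; 9 /l/ transparent; 8 /l/ transparent; 7 /u/ is itself a trigger — this domain ends here.
Target with no active source: position 12 stays [-round].

2 3 5 6 7 10 11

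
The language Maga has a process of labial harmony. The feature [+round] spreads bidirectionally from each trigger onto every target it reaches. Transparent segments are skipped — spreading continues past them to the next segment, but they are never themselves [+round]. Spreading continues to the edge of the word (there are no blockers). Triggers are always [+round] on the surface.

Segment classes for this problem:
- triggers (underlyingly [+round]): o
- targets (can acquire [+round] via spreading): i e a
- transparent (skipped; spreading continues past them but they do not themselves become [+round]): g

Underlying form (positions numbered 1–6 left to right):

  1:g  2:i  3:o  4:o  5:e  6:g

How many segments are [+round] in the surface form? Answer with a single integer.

4

From /o/ at 3 rightward: 4 /o/ is itself a trigger — this domain ends here.
From /o/ at 3 leftward: 2 /i/ → [+round]; 1 /g/ transparent; word edge.
From /o/ at 4 rightward: 5 /e/ → [+round]; 6 /g/ transparent; word edge.
From /o/ at 4 leftward: 3 /o/ is itself a trigger — this domain ends here.
[+round] positions on the surface: 2 3 4 5.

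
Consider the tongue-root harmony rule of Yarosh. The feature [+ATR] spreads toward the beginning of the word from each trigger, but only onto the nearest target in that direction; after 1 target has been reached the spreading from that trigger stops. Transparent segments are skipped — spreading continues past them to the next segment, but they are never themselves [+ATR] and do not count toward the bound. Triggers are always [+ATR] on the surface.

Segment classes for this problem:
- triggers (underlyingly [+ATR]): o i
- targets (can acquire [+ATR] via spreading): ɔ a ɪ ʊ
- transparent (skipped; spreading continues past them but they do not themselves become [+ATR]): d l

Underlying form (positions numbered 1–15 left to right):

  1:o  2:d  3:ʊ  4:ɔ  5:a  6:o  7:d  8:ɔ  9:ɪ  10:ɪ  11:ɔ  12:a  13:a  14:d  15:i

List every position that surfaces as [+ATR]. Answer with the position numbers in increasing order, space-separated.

1 5 6 13 15

From /o/ at 1 leftward: word edge.
From /o/ at 6 leftward: 5 /a/ → [+ATR]; bound reached.
From /i/ at 15 leftward: 14 /d/ transparent; 13 /a/ → [+ATR]; bound reached.
Targets with no active source: positions 3 4 8 9 10 11 12 stay [-ATR].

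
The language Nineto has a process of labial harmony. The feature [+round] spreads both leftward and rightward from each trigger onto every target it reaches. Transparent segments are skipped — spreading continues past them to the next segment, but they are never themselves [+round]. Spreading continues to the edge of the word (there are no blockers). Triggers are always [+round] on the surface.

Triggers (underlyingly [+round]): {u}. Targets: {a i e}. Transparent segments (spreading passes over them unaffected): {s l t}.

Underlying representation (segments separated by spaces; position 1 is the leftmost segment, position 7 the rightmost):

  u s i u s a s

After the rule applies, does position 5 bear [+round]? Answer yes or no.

no

From /u/ at 1 rightward: 2 /s/ transparent; 3 /i/ → [+round]; 4 /u/ is itself a trigger — this domain ends here.
From /u/ at 1 leftward: word edge.
From /u/ at 4 rightward: 5 /s/ transparent; 6 /a/ → [+round]; 7 /s/ transparent; word edge.
From /u/ at 4 leftward: 3 /i/ → [+round]; 2 /s/ transparent; 1 /u/ is itself a trigger — this domain ends here.
[+round] positions on the surface: 1 3 4 6.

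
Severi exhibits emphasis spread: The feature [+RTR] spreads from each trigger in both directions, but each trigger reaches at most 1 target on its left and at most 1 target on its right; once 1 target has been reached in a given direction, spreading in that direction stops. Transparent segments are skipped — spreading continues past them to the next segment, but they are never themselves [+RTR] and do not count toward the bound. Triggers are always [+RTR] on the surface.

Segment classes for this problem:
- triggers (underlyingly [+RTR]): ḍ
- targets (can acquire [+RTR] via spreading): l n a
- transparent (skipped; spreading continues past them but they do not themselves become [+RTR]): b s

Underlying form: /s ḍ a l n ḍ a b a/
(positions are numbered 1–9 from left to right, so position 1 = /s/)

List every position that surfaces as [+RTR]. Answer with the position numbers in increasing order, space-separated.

From /ḍ/ at 2 rightward: 3 /a/ → [+RTR]; bound reached.
From /ḍ/ at 2 leftward: 1 /s/ transparent; word edge.
From /ḍ/ at 6 rightward: 7 /a/ → [+RTR]; bound reached.
From /ḍ/ at 6 leftward: 5 /n/ → [+RTR]; bound reached.
Targets with no active source: positions 4 9 stay [-emphatic].

2 3 5 6 7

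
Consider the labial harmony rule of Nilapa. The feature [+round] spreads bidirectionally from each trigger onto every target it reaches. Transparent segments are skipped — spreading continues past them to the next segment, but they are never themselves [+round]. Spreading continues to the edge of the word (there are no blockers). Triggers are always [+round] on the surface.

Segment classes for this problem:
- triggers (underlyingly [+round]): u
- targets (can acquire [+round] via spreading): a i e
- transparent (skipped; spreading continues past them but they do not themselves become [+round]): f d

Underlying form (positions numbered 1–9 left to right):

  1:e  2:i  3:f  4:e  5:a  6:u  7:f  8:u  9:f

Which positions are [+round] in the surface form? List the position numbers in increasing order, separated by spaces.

1 2 4 5 6 8

From /u/ at 6 rightward: 7 /f/ transparent; 8 /u/ is itself a trigger — this domain ends here.
From /u/ at 6 leftward: 5 /a/ → [+round]; 4 /e/ → [+round]; 3 /f/ transparent; 2 /i/ → [+round]; 1 /e/ → [+round]; word edge.
From /u/ at 8 rightward: 9 /f/ transparent; word edge.
From /u/ at 8 leftward: 7 /f/ transparent; 6 /u/ is itself a trigger — this domain ends here.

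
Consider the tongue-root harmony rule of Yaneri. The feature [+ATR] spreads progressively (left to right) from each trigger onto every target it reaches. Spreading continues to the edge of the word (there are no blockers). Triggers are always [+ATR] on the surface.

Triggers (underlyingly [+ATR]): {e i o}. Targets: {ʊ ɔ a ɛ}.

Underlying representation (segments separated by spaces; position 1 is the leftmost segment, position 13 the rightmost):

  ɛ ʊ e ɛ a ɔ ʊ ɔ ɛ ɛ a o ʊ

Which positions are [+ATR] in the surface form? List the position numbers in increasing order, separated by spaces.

3 4 5 6 7 8 9 10 11 12 13

From /e/ at 3 rightward: 4 /ɛ/ → [+ATR]; 5 /a/ → [+ATR]; 6 /ɔ/ → [+ATR]; 7 /ʊ/ → [+ATR]; 8 /ɔ/ → [+ATR]; 9 /ɛ/ → [+ATR]; 10 /ɛ/ → [+ATR]; 11 /a/ → [+ATR]; 12 /o/ is itself a trigger — this domain ends here.
From /o/ at 12 rightward: 13 /ʊ/ → [+ATR]; word edge.
Targets with no active source: positions 1 2 stay [-ATR].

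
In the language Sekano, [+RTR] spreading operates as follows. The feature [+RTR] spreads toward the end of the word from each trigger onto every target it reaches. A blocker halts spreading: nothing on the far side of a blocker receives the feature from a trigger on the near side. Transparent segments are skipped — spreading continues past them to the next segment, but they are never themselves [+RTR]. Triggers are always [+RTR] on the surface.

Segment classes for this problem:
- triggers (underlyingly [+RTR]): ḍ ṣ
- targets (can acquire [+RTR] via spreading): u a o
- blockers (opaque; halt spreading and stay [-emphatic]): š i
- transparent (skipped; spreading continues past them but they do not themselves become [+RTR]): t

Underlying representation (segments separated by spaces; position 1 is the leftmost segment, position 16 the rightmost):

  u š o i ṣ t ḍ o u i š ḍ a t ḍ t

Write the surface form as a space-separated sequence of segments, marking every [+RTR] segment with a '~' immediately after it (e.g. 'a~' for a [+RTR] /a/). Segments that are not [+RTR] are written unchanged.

u š o i ṣ~ t ḍ~ o~ u~ i š ḍ~ a~ t ḍ~ t

From /ṣ/ at 5 rightward: 6 /t/ transparent; 7 /ḍ/ is itself a trigger — this domain ends here.
From /ḍ/ at 7 rightward: 8 /o/ → [+RTR]; 9 /u/ → [+RTR]; 10 /i/ blocks.
From /ḍ/ at 12 rightward: 13 /a/ → [+RTR]; 14 /t/ transparent; 15 /ḍ/ is itself a trigger — this domain ends here.
From /ḍ/ at 15 rightward: 16 /t/ transparent; word edge.
Targets with no active source: positions 1 3 stay [-emphatic].
[+RTR] positions on the surface: 5 7 8 9 12 13 15.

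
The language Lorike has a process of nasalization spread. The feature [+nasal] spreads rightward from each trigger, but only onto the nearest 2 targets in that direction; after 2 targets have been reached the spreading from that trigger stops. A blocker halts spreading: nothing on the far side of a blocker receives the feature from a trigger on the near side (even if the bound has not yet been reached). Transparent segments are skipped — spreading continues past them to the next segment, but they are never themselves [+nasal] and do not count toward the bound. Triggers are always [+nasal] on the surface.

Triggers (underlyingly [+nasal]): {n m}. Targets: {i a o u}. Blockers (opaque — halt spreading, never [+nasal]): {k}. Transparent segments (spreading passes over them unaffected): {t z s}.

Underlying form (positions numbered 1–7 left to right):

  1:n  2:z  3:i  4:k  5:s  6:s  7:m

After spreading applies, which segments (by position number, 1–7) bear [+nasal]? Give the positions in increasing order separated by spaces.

1 3 7

From /n/ at 1 rightward: 2 /z/ transparent; 3 /i/ → [+nasal]; 4 /k/ blocks.
From /m/ at 7 rightward: word edge.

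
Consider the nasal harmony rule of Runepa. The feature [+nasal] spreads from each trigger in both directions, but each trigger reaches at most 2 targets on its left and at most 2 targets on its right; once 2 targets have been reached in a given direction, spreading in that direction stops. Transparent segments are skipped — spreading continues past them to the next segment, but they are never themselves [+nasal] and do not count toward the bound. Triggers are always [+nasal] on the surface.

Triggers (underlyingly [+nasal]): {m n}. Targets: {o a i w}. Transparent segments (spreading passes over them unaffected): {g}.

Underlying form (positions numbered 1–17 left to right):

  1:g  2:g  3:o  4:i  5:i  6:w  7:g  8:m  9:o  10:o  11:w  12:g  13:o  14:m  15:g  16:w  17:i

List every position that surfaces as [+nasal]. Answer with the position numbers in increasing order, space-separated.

5 6 8 9 10 11 13 14 16 17

From /m/ at 8 rightward: 9 /o/ → [+nasal]; 10 /o/ → [+nasal]; bound reached.
From /m/ at 8 leftward: 7 /g/ transparent; 6 /w/ → [+nasal]; 5 /i/ → [+nasal]; bound reached.
From /m/ at 14 rightward: 15 /g/ transparent; 16 /w/ → [+nasal]; 17 /i/ → [+nasal]; bound reached.
From /m/ at 14 leftward: 13 /o/ → [+nasal]; 12 /g/ transparent; 11 /w/ → [+nasal]; bound reached.
Targets with no active source: positions 3 4 stay [-nasal].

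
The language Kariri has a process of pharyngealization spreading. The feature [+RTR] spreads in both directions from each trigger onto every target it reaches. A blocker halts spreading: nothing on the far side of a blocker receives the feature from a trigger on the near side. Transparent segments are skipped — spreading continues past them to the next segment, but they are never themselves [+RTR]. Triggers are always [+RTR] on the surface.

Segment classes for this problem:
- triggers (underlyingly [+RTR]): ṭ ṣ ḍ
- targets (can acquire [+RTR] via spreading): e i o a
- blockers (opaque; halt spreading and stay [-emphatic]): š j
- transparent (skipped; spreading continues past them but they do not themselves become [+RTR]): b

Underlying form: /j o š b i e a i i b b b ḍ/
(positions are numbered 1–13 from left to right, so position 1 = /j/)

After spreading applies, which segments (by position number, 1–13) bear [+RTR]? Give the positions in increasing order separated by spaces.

From /ḍ/ at 13 rightward: word edge.
From /ḍ/ at 13 leftward: 12 /b/ transparent; 11 /b/ transparent; 10 /b/ transparent; 9 /i/ → [+RTR]; 8 /i/ → [+RTR]; 7 /a/ → [+RTR]; 6 /e/ → [+RTR]; 5 /i/ → [+RTR]; 4 /b/ transparent; 3 /š/ blocks.
Target with no active source: position 2 stays [-emphatic].

5 6 7 8 9 13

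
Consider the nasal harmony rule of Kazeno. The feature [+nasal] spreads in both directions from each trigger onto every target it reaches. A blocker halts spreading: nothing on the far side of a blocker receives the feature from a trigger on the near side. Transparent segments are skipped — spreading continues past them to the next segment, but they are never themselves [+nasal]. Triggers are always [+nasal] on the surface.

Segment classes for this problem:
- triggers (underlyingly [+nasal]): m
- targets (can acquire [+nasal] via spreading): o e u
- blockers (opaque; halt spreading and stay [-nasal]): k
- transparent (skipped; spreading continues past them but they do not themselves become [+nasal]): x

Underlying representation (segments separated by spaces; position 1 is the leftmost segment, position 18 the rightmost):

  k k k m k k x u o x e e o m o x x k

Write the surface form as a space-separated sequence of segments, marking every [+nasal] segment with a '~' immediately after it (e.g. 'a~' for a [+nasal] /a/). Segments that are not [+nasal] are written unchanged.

k k k m~ k k x u~ o~ x e~ e~ o~ m~ o~ x x k

From /m/ at 4 rightward: 5 /k/ blocks.
From /m/ at 4 leftward: 3 /k/ blocks.
From /m/ at 14 rightward: 15 /o/ → [+nasal]; 16 /x/ transparent; 17 /x/ transparent; 18 /k/ blocks.
From /m/ at 14 leftward: 13 /o/ → [+nasal]; 12 /e/ → [+nasal]; 11 /e/ → [+nasal]; 10 /x/ transparent; 9 /o/ → [+nasal]; 8 /u/ → [+nasal]; 7 /x/ transparent; 6 /k/ blocks.
[+nasal] positions on the surface: 4 8 9 11 12 13 14 15.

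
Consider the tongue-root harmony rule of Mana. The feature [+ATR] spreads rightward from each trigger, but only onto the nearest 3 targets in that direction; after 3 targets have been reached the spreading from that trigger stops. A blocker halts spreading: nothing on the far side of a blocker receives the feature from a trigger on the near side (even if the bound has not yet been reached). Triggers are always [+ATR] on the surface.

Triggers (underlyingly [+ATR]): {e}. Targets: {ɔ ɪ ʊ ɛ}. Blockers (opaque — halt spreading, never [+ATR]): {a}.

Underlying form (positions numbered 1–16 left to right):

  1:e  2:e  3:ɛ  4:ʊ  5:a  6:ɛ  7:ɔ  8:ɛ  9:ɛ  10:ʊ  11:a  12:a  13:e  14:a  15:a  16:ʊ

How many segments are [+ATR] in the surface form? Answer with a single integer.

From /e/ at 1 rightward: 2 /e/ is itself a trigger — this domain ends here.
From /e/ at 2 rightward: 3 /ɛ/ → [+ATR]; 4 /ʊ/ → [+ATR]; 5 /a/ blocks.
From /e/ at 13 rightward: 14 /a/ blocks.
Targets with no active source: positions 6 7 8 9 10 16 stay [-ATR].
[+ATR] positions on the surface: 1 2 3 4 13.

5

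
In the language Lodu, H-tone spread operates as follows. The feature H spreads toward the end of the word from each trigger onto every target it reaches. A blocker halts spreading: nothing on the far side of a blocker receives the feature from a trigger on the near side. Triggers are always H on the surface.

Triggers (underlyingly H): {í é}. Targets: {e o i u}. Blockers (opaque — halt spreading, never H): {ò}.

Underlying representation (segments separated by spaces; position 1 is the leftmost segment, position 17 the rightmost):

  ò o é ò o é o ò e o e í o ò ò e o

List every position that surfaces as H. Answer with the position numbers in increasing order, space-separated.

3 6 7 12 13

From /é/ at 3 rightward: 4 /ò/ blocks.
From /é/ at 6 rightward: 7 /o/ → H; 8 /ò/ blocks.
From /í/ at 12 rightward: 13 /o/ → H; 14 /ò/ blocks.
Targets with no active source: positions 2 5 9 10 11 16 17 stay [-high tone].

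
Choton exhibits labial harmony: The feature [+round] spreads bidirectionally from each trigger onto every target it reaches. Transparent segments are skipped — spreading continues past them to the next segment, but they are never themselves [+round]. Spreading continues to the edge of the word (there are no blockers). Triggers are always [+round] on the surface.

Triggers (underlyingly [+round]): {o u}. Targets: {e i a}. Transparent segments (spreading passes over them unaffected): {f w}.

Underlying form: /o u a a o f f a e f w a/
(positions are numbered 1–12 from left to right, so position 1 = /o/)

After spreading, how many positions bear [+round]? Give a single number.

From /o/ at 1 rightward: 2 /u/ is itself a trigger — this domain ends here.
From /o/ at 1 leftward: word edge.
From /u/ at 2 rightward: 3 /a/ → [+round]; 4 /a/ → [+round]; 5 /o/ is itself a trigger — this domain ends here.
From /u/ at 2 leftward: 1 /o/ is itself a trigger — this domain ends here.
From /o/ at 5 rightward: 6 /f/ transparent; 7 /f/ transparent; 8 /a/ → [+round]; 9 /e/ → [+round]; 10 /f/ transparent; 11 /w/ transparent; 12 /a/ → [+round]; word edge.
From /o/ at 5 leftward: 4 /a/ → [+round]; 3 /a/ → [+round]; 2 /u/ is itself a trigger — this domain ends here.
[+round] positions on the surface: 1 2 3 4 5 8 9 12.

8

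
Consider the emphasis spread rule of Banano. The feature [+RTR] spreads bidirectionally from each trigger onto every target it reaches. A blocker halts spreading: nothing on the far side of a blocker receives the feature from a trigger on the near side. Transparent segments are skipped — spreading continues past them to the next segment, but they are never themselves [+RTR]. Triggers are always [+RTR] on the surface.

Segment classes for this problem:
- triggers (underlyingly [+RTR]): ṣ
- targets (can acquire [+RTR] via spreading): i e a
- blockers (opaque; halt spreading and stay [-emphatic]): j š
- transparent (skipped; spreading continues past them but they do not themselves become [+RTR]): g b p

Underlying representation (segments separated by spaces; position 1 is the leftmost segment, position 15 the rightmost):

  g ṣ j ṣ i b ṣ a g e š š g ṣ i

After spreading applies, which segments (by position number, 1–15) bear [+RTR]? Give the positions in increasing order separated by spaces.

2 4 5 7 8 10 14 15

From /ṣ/ at 2 rightward: 3 /j/ blocks.
From /ṣ/ at 2 leftward: 1 /g/ transparent; word edge.
From /ṣ/ at 4 rightward: 5 /i/ → [+RTR]; 6 /b/ transparent; 7 /ṣ/ is itself a trigger — this domain ends here.
From /ṣ/ at 4 leftward: 3 /j/ blocks.
From /ṣ/ at 7 rightward: 8 /a/ → [+RTR]; 9 /g/ transparent; 10 /e/ → [+RTR]; 11 /š/ blocks.
From /ṣ/ at 7 leftward: 6 /b/ transparent; 5 /i/ → [+RTR]; 4 /ṣ/ is itself a trigger — this domain ends here.
From /ṣ/ at 14 rightward: 15 /i/ → [+RTR]; word edge.
From /ṣ/ at 14 leftward: 13 /g/ transparent; 12 /š/ blocks.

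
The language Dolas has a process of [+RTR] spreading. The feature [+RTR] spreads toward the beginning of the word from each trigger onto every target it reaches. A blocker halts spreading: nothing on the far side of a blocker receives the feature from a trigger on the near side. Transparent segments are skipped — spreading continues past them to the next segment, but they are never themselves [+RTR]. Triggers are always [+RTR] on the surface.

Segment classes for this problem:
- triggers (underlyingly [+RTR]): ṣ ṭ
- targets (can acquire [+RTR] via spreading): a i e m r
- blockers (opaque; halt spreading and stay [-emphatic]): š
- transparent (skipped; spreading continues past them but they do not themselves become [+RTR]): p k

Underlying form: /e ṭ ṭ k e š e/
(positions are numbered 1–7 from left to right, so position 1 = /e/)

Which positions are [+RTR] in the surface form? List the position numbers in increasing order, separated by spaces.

From /ṭ/ at 2 leftward: 1 /e/ → [+RTR]; word edge.
From /ṭ/ at 3 leftward: 2 /ṭ/ is itself a trigger — this domain ends here.
Targets with no active source: positions 5 7 stay [-emphatic].

1 2 3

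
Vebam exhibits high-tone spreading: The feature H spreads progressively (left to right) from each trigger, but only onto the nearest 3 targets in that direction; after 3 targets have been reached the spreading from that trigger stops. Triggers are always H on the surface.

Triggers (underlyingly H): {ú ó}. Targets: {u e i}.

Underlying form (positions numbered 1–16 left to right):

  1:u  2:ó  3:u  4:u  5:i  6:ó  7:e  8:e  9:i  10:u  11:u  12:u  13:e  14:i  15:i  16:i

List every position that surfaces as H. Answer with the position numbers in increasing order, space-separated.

From /ó/ at 2 rightward: 3 /u/ → H; 4 /u/ → H; 5 /i/ → H; bound reached.
From /ó/ at 6 rightward: 7 /e/ → H; 8 /e/ → H; 9 /i/ → H; bound reached.
Targets with no active source: positions 1 10 11 12 13 14 15 16 stay [-high tone].

2 3 4 5 6 7 8 9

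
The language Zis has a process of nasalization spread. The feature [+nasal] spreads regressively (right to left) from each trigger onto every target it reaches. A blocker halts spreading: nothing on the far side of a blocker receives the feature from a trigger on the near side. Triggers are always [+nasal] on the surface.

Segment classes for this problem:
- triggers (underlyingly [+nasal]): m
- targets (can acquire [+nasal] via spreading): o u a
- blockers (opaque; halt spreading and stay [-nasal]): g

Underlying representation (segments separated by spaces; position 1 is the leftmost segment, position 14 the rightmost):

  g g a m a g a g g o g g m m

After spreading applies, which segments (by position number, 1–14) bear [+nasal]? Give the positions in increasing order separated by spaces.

3 4 13 14

From /m/ at 4 leftward: 3 /a/ → [+nasal]; 2 /g/ blocks.
From /m/ at 13 leftward: 12 /g/ blocks.
From /m/ at 14 leftward: 13 /m/ is itself a trigger — this domain ends here.
Targets with no active source: positions 5 7 10 stay [-nasal].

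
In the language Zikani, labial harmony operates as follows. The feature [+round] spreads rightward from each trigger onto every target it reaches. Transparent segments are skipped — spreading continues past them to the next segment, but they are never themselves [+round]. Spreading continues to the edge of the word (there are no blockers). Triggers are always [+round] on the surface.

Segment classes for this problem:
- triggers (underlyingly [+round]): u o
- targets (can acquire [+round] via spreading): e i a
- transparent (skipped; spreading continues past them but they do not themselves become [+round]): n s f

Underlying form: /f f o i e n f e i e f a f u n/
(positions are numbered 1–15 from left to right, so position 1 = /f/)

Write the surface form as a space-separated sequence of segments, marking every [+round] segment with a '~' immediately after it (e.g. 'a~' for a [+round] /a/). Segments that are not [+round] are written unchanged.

f f o~ i~ e~ n f e~ i~ e~ f a~ f u~ n

From /o/ at 3 rightward: 4 /i/ → [+round]; 5 /e/ → [+round]; 6 /n/ transparent; 7 /f/ transparent; 8 /e/ → [+round]; 9 /i/ → [+round]; 10 /e/ → [+round]; 11 /f/ transparent; 12 /a/ → [+round]; 13 /f/ transparent; 14 /u/ is itself a trigger — this domain ends here.
From /u/ at 14 rightward: 15 /n/ transparent; word edge.
[+round] positions on the surface: 3 4 5 8 9 10 12 14.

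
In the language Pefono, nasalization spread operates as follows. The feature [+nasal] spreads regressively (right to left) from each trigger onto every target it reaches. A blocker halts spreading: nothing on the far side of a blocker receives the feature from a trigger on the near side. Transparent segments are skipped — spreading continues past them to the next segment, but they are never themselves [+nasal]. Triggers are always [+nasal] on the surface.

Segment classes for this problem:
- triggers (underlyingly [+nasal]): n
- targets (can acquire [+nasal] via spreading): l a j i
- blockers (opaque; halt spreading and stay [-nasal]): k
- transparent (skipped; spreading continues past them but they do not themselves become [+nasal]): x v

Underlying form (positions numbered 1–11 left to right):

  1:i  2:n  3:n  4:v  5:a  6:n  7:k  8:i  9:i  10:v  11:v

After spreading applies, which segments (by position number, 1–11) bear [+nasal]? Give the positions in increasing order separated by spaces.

From /n/ at 2 leftward: 1 /i/ → [+nasal]; word edge.
From /n/ at 3 leftward: 2 /n/ is itself a trigger — this domain ends here.
From /n/ at 6 leftward: 5 /a/ → [+nasal]; 4 /v/ transparent; 3 /n/ is itself a trigger — this domain ends here.
Targets with no active source: positions 8 9 stay [-nasal].

1 2 3 5 6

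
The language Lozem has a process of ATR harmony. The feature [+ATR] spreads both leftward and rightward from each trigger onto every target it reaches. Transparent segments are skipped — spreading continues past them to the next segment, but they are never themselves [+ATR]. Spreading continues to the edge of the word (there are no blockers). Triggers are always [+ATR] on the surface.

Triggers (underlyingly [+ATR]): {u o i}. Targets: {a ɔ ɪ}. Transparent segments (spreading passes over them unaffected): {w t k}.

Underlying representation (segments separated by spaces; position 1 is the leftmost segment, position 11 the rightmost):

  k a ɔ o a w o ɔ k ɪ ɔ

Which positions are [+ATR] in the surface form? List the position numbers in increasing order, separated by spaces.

2 3 4 5 7 8 10 11

From /o/ at 4 rightward: 5 /a/ → [+ATR]; 6 /w/ transparent; 7 /o/ is itself a trigger — this domain ends here.
From /o/ at 4 leftward: 3 /ɔ/ → [+ATR]; 2 /a/ → [+ATR]; 1 /k/ transparent; word edge.
From /o/ at 7 rightward: 8 /ɔ/ → [+ATR]; 9 /k/ transparent; 10 /ɪ/ → [+ATR]; 11 /ɔ/ → [+ATR]; word edge.
From /o/ at 7 leftward: 6 /w/ transparent; 5 /a/ → [+ATR]; 4 /o/ is itself a trigger — this domain ends here.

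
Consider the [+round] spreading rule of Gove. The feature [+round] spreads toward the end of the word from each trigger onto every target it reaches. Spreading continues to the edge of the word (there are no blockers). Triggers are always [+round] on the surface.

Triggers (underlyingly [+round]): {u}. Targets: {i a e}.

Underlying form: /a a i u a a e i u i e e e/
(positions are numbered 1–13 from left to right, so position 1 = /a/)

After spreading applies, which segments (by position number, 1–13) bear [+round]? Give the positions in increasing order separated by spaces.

From /u/ at 4 rightward: 5 /a/ → [+round]; 6 /a/ → [+round]; 7 /e/ → [+round]; 8 /i/ → [+round]; 9 /u/ is itself a trigger — this domain ends here.
From /u/ at 9 rightward: 10 /i/ → [+round]; 11 /e/ → [+round]; 12 /e/ → [+round]; 13 /e/ → [+round]; word edge.
Targets with no active source: positions 1 2 3 stay [-round].

4 5 6 7 8 9 10 11 12 13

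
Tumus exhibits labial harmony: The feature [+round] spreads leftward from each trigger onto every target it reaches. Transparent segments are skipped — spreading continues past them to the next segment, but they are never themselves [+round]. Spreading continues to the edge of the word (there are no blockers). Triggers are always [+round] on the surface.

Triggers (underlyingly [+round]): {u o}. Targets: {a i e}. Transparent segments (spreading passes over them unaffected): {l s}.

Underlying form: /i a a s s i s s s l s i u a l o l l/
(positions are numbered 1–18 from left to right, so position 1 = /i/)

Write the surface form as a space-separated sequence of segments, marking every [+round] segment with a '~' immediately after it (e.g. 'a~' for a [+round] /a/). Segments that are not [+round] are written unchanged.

i~ a~ a~ s s i~ s s s l s i~ u~ a~ l o~ l l

From /u/ at 13 leftward: 12 /i/ → [+round]; 11 /s/ transparent; 10 /l/ transparent; 9 /s/ transparent; 8 /s/ transparent; 7 /s/ transparent; 6 /i/ → [+round]; 5 /s/ transparent; 4 /s/ transparent; 3 /a/ → [+round]; 2 /a/ → [+round]; 1 /i/ → [+round]; word edge.
From /o/ at 16 leftward: 15 /l/ transparent; 14 /a/ → [+round]; 13 /u/ is itself a trigger — this domain ends here.
[+round] positions on the surface: 1 2 3 6 12 13 14 16.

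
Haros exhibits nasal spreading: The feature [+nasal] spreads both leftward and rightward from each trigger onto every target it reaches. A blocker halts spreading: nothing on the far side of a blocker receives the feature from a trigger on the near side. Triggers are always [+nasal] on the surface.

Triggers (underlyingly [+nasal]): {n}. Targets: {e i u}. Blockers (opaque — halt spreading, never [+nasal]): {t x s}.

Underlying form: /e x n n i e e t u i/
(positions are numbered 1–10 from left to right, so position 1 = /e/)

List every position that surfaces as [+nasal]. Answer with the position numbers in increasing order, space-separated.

From /n/ at 3 rightward: 4 /n/ is itself a trigger — this domain ends here.
From /n/ at 3 leftward: 2 /x/ blocks.
From /n/ at 4 rightward: 5 /i/ → [+nasal]; 6 /e/ → [+nasal]; 7 /e/ → [+nasal]; 8 /t/ blocks.
From /n/ at 4 leftward: 3 /n/ is itself a trigger — this domain ends here.
Targets with no active source: positions 1 9 10 stay [-nasal].

3 4 5 6 7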